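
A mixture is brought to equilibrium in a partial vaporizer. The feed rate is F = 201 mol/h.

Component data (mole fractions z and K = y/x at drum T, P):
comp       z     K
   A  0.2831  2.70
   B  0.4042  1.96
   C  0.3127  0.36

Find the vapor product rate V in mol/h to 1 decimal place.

V = 164.1 mol/h

Let β = V/F and solve Σ zᵢ(Kᵢ−1)/(1+β(Kᵢ−1)) = 0.
g(0) = ΣzᵢKᵢ − 1 = 0.6692 and g(1) = 1 − Σzᵢ/Kᵢ = -0.1797, so a root lies in (0, 1).
Newton iteration, β⁰ = 0.31:
  β = 0.3100: g = 0.36455, g' = -0.7714 → β = 0.7826
  β = 0.7826: g = 0.02717, g' = -0.7862 → β = 0.8171
  β = 0.8171: g = -0.00062, g' = -0.8231 → β = 0.8164
Converged at β = 0.8164.
Then V = β·F = 0.8164·201 = 164.1 mol/h and L = F − V = 36.9 mol/h.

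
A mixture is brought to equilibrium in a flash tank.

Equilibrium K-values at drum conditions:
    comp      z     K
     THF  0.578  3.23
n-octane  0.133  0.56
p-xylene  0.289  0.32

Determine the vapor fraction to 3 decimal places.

Let ψ = V/F and solve Σ zᵢ(Kᵢ−1)/(1+ψ(Kᵢ−1)) = 0.
Check two-phase: ΣzᵢKᵢ = 2.034 > 1 and Σzᵢ/Kᵢ = 1.320 > 1, so g(0) = 1.034 > 0 and g(1) = -0.320 < 0.
Iterate (Newton) starting at ψ = 0.5:
  ψ = 0.500: g = 0.2366, g' = -0.992 → ψ = 0.739
  ψ = 0.739: g = 0.0054, g' = -1.006 → ψ = 0.744
Converged at ψ = 0.744.

ψ = 0.744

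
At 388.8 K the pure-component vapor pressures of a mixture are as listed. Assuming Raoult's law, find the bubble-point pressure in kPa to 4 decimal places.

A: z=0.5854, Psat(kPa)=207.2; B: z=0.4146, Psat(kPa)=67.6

At the bubble point ψ → 0, so ΣzᵢKᵢ = 1 with Kᵢ = Pᵢˢᵃᵗ/P ⇒ P = ΣzᵢPᵢˢᵃᵗ.
P = 0.5854·207.2 + 0.4146·67.6 = 149.3218 kPa

Pbub = 149.3218 kPa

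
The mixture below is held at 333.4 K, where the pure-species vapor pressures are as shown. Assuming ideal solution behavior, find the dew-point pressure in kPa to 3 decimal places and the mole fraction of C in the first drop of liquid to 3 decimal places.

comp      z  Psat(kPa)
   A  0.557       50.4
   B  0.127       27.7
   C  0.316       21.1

At the dew point ψ → 1, so Σzᵢ/Kᵢ = 1 with Kᵢ = Pᵢˢᵃᵗ/P ⇒ 1/P = Σzᵢ/Pᵢˢᵃᵗ.
1/P = 0.557/50.4 + 0.127/27.7 + 0.316/21.1 = 0.030613 ⇒ P = 32.666 kPa
xᵢ = zᵢP/Pᵢˢᵃᵗ ⇒ x_C = 0.316·32.666/21.1 = 0.489

Pdew = 32.666 kPa, x_C = 0.489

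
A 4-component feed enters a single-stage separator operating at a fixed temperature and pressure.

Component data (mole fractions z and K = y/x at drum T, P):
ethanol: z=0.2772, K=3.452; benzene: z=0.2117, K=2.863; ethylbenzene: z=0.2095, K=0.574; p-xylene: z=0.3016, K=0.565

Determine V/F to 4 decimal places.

Newton–Raphson from V/F = 0.5:
  V/F = 0.5000: g = 0.22847, g' = -0.6879 → V/F = 0.8321
  V/F = 0.8321: g = 0.03432, g' = -0.5247 → V/F = 0.8975
  V/F = 0.8975: g = 0.00023, g' = -0.5188 → V/F = 0.8980
Converged at V/F = 0.8980.

V/F = 0.8980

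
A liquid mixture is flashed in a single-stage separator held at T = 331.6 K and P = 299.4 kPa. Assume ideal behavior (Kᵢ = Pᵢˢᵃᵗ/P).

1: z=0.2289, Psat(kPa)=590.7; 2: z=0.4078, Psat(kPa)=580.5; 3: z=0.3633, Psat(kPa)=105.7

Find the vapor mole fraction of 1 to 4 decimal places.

Raoult's law: Kᵢ = Pᵢˢᵃᵗ/P = Pᵢˢᵃᵗ/299.4.
  K_1 = 590.7/299.4 = 1.972946, K_2 = 580.5/299.4 = 1.938878, K_3 = 105.7/299.4 = 0.353039
Let ψ = V/F and solve Σ zᵢ(Kᵢ−1)/(1+ψ(Kᵢ−1)) = 0.
Check two-phase: ΣzᵢKᵢ = 1.3705 > 1 and Σzᵢ/Kᵢ = 1.3554 > 1, so g(0) = 0.3705 > 0 and g(1) = -0.3554 < 0.
Iterate (Newton) starting at ψ = 0.5:
  ψ = 0.5000: g = 0.06295, g' = -0.5968 → ψ = 0.6055
  ψ = 0.6055: g = -0.00216, g' = -0.6429 → ψ = 0.6021
Converged at ψ = 0.6021.
Compositions from xᵢ = zᵢ/(1+ψ(Kᵢ−1)), yᵢ = Kᵢxᵢ:
  1: x = 0.1443, y = 0.2848
  2: x = 0.2605, y = 0.5051
  3: x = 0.5951, y = 0.2101

y_1 = 0.2848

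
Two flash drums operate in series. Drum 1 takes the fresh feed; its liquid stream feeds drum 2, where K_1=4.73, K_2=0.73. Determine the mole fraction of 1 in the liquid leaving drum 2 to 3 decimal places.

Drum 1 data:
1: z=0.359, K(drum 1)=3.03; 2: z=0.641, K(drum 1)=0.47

Drum 1:
Binary case is linear: z₁(K₁−1)(1+ψ₁(K₂−1)) + z₂(K₂−1)(1+ψ₁(K₁−1)) = 0
⇒ ψ₁ = [z₁(K₁−1)+z₂(K₂−1)] / [−(K₁−1)(K₂−1)] = 0.3890/1.0759 = 0.362
Drum-1 compositions:
  1: x = 0.207, y = 0.627
  2: x = 0.793, y = 0.373
Drum-2 feed = drum-1 liquid: z₂ = (0.2070, 0.7930).
Drum 2:
Rachford–Rice: g(ψ₂) = Σ zᵢ(Kᵢ−1)/(1+ψ₂(Kᵢ−1)) = 0.
Check two-phase: ΣzᵢKᵢ = 1.558 > 1 and Σzᵢ/Kᵢ = 1.130 > 1, so g(0) = 0.558 > 0 and g(1) = -0.130 < 0.
Newton iteration, ψ₂⁰ = 0.6:
  ψ₂ = 0.600: g = -0.0170, g' = -0.357 → ψ₂ = 0.552
  ψ₂ = 0.552: g = 0.0007, g' = -0.387 → ψ₂ = 0.554
Converged at ψ₂ = 0.554.
  1: x = 0.067, y = 0.319
  2: x = 0.933, y = 0.681

x_1 (drum 2) = 0.067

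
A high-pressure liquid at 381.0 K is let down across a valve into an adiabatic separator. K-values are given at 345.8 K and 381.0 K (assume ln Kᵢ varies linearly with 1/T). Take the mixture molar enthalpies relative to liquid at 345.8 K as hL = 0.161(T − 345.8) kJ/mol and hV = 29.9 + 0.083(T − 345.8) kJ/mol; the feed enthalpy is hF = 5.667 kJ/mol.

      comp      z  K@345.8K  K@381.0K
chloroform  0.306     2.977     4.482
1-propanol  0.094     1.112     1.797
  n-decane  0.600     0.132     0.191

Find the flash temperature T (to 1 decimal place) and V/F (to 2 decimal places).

T = 356.3 K, V/F = 0.14

Adiabatic flash: solve Rachford–Rice at each trial T, then check hF = ψ·hV(T) + (1−ψ)·hL(T).
  T = 345.8 K: K = (2.977, 1.112, 0.132), RR gives ψ = 0.061, H_out = 1.832 kJ/mol
  T = 381.0 K: K = (4.482, 1.797, 0.191), RR gives ψ = 0.264, H_out = 12.833 kJ/mol
  T = 363.4 K: K = (3.689, 1.430, 0.160), RR gives ψ = 0.179, H_out = 7.940 kJ/mol
  T = 354.6 K: K = (3.323, 1.265, 0.146), RR gives ψ = 0.126, H_out = 5.090 kJ/mol
  T = 359.0 K: K = (3.503, 1.346, 0.153), RR gives ψ = 0.154, H_out = 6.558 kJ/mol
  T = 356.8 K: K = (3.413, 1.305, 0.149), RR gives ψ = 0.140, H_out = 5.836 kJ/mol
Linear interpolation between T = 354.6 (H_out = 5.090) and T = 356.8 (H_out = 5.836) on hF = 5.667 gives T ≈ 356.3 K, at which ψ = 0.14.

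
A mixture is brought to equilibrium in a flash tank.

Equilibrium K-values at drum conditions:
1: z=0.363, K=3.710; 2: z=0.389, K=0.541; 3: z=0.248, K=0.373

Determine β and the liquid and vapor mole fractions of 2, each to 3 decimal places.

Let β = V/F and solve Σ zᵢ(Kᵢ−1)/(1+β(Kᵢ−1)) = 0.
Check two-phase: ΣzᵢKᵢ = 1.650 > 1 and Σzᵢ/Kᵢ = 1.482 > 1, so g(0) = 0.650 > 0 and g(1) = -0.482 < 0.
Newton iteration, β⁰ = 0.36:
  β = 0.360: g = 0.0832, g' = -0.963 → β = 0.446
  β = 0.446: g = 0.0047, g' = -0.864 → β = 0.452
Converged at β = 0.452.
Compositions from xᵢ = zᵢ/(1+β(Kᵢ−1)), yᵢ = Kᵢxᵢ:
  1: x = 0.163, y = 0.605
  2: x = 0.491, y = 0.266
  3: x = 0.346, y = 0.129

β = 0.452, x_2 = 0.491, y_2 = 0.266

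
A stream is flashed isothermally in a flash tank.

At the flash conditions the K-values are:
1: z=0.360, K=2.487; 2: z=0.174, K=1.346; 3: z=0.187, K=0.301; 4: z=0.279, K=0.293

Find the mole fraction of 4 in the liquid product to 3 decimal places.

x_4 = 0.358

Newton iteration, V/F⁰ = 0.5:
  V/F = 0.500: g = -0.1477, g' = -0.827 → V/F = 0.321
  V/F = 0.321: g = -0.0074, g' = -0.767 → V/F = 0.312
Converged at V/F = 0.312.
Compositions from xᵢ = zᵢ/(1+V/F(Kᵢ−1)), yᵢ = Kᵢxᵢ:
  1: x = 0.246, y = 0.612
  2: x = 0.157, y = 0.211
  3: x = 0.239, y = 0.072
  4: x = 0.358, y = 0.105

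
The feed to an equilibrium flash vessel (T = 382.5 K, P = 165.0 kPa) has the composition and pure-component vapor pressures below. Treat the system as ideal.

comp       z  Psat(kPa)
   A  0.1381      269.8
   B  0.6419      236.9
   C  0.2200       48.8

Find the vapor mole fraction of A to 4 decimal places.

y_A = 0.1607

Raoult's law: Kᵢ = Pᵢˢᵃᵗ/P = Pᵢˢᵃᵗ/165.0.
  K_A = 269.8/165.0 = 1.635152, K_B = 236.9/165.0 = 1.435758, K_C = 48.8/165.0 = 0.295758
Material balance + equilibrium reduce to Σ zᵢ(Kᵢ−1)/(1+V/F(Kᵢ−1)) = 0.
Check two-phase: ΣzᵢKᵢ = 1.2125 > 1 and Σzᵢ/Kᵢ = 1.2754 > 1, so g(0) = 0.2125 > 0 and g(1) = -0.2754 < 0.
Newton–Raphson from V/F = 0.61:
  V/F = 0.6100: g = 0.01258, g' = -0.4404 → V/F = 0.6386
  V/F = 0.6386: g = -0.00032, g' = -0.4631 → V/F = 0.6379
Converged at V/F = 0.6379.
Compositions from xᵢ = zᵢ/(1+V/F(Kᵢ−1)), yᵢ = Kᵢxᵢ:
  A: x = 0.0983, y = 0.1607
  B: x = 0.5023, y = 0.7212
  C: x = 0.3994, y = 0.1181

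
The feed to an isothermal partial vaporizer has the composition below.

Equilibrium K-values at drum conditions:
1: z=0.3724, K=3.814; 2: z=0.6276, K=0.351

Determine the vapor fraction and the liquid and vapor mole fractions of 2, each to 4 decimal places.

ψ = 0.3508, x_2 = 0.8126, y_2 = 0.2852

Material balance + equilibrium reduce to Σ zᵢ(Kᵢ−1)/(1+ψ(Kᵢ−1)) = 0.
Feasibility: ΣzᵢKᵢ = 1.6406, Σzᵢ/Kᵢ = 1.8857 — both > 1, two phases present.
Iterate (Newton) starting at ψ = 0.58:
  ψ = 0.5800: g = -0.25505, g' = -1.1055 → ψ = 0.3493
  ψ = 0.3493: g = 0.00178, g' = -1.1920 → ψ = 0.3508
Converged at ψ = 0.3508.
Compositions from xᵢ = zᵢ/(1+ψ(Kᵢ−1)), yᵢ = Kᵢxᵢ:
  1: x = 0.1874, y = 0.7148
  2: x = 0.8126, y = 0.2852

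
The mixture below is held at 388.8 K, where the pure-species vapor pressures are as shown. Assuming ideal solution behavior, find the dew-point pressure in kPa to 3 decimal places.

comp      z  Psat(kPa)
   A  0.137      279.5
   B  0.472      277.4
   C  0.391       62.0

Pdew = 117.673 kPa

At the dew point ψ → 1, so Σzᵢ/Kᵢ = 1 with Kᵢ = Pᵢˢᵃᵗ/P ⇒ 1/P = Σzᵢ/Pᵢˢᵃᵗ.
1/P = 0.137/279.5 + 0.472/277.4 + 0.391/62.0 = 0.008498 ⇒ P = 117.673 kPa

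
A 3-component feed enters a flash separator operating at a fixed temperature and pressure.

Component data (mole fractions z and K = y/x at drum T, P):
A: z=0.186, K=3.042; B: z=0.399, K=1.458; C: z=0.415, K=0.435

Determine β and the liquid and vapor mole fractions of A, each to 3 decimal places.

β = 0.520, x_A = 0.090, y_A = 0.275

Rachford–Rice: g(β) = Σ zᵢ(Kᵢ−1)/(1+β(Kᵢ−1)) = 0.
g(0) = ΣzᵢKᵢ − 1 = 0.328 and g(1) = 1 − Σzᵢ/Kᵢ = -0.289, so a root lies in (0, 1).
Iterate (Newton) starting at β = 0.5:
  β = 0.500: g = 0.0098, g' = -0.503 → β = 0.520
Converged at β = 0.520.
Compositions from xᵢ = zᵢ/(1+β(Kᵢ−1)), yᵢ = Kᵢxᵢ:
  A: x = 0.090, y = 0.275
  B: x = 0.322, y = 0.470
  C: x = 0.587, y = 0.256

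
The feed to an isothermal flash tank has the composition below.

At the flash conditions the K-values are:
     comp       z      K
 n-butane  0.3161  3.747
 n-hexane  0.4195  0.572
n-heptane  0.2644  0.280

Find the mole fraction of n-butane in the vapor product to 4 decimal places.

y_n-butane = 0.6242

Newton iteration, ψ⁰ = 0.5:
  ψ = 0.5000: g = -0.16004, g' = -0.8824 → ψ = 0.3186
  ψ = 0.3186: g = 0.00809, g' = -1.0121 → ψ = 0.3266
  ψ = 0.3266: g = 0.00005, g' = -1.0008 → ψ = 0.3267
Converged at ψ = 0.3267.
Compositions from xᵢ = zᵢ/(1+ψ(Kᵢ−1)), yᵢ = Kᵢxᵢ:
  n-butane: x = 0.1666, y = 0.6242
  n-hexane: x = 0.4877, y = 0.2790
  n-heptane: x = 0.3457, y = 0.0968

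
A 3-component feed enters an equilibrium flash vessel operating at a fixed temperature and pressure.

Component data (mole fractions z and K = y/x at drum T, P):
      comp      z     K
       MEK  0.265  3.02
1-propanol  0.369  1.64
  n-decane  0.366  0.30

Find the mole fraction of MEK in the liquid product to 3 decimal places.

Let β = V/F and solve Σ zᵢ(Kᵢ−1)/(1+β(Kᵢ−1)) = 0.
Feasibility: ΣzᵢKᵢ = 1.515, Σzᵢ/Kᵢ = 1.533 — both > 1, two phases present.
Newton iteration, β⁰ = 0.36:
  β = 0.360: g = 0.1593, g' = -0.783 → β = 0.564
  β = 0.564: g = 0.0008, g' = -0.807 → β = 0.565
Converged at β = 0.565.
Compositions from xᵢ = zᵢ/(1+β(Kᵢ−1)), yᵢ = Kᵢxᵢ:
  MEK: x = 0.124, y = 0.374
  1-propanol: x = 0.271, y = 0.445
  n-decane: x = 0.605, y = 0.182

x_MEK = 0.124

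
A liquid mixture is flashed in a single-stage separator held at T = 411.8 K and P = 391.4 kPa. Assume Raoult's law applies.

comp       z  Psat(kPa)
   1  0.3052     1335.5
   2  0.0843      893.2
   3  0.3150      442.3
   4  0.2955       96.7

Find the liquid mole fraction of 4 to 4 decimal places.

Raoult's law: Kᵢ = Pᵢˢᵃᵗ/P = Pᵢˢᵃᵗ/391.4.
  K_1 = 1335.5/391.4 = 3.412110, K_2 = 893.2/391.4 = 2.282064, K_3 = 442.3/391.4 = 1.130046, K_4 = 96.7/391.4 = 0.247062
Newton iteration, V/F⁰ = 0.55:
  V/F = 0.5500: g = 0.03827, g' = -0.8684 → V/F = 0.5941
  V/F = 0.5941: g = -0.00059, g' = -0.8976 → V/F = 0.5934
Converged at V/F = 0.5934.
Compositions from xᵢ = zᵢ/(1+V/F(Kᵢ−1)), yᵢ = Kᵢxᵢ:
  1: x = 0.1255, y = 0.4283
  2: x = 0.0479, y = 0.1093
  3: x = 0.2924, y = 0.3305
  4: x = 0.5342, y = 0.1320

x_4 = 0.5342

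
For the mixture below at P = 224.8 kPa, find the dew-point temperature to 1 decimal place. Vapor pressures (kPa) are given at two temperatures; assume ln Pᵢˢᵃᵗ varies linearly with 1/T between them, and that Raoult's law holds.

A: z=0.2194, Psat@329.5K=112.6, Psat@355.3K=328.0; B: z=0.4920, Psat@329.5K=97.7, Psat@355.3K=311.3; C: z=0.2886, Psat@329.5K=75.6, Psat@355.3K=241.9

Dew-point temperature: Σzᵢ·P/Pᵢˢᵃᵗ(T) = 1. Interpolate ln Pᵢˢᵃᵗ = aᵢ + bᵢ/T.
  T = 329.5 K: ΣzᵢP/Pᵢˢᵃᵗ = 2.4282
  T = 355.3 K: ΣzᵢP/Pᵢˢᵃᵗ = 0.7739
  T = 342.4 K: ΣzᵢP/Pᵢˢᵃᵗ = 1.3414
  T = 348.9 K: ΣzᵢP/Pᵢˢᵃᵗ = 1.0115
  T = 352.1 K: ΣzᵢP/Pᵢˢᵃᵗ = 0.8836
  T = 350.5 K: ΣzᵢP/Pᵢˢᵃᵗ = 0.9451
Interpolating between 348.9 K and 350.5 K gives T ≈ 349.2 K.

T = 349.2 K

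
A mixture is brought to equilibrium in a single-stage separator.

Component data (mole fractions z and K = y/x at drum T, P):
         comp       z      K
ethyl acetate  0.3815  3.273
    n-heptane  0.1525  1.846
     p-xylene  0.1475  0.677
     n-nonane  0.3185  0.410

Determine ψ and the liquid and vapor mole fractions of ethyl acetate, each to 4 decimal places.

ψ = 0.7494, x_ethyl acetate = 0.1411, y_ethyl acetate = 0.4619

Rachford–Rice: g(ψ) = Σ zᵢ(Kᵢ−1)/(1+ψ(Kᵢ−1)) = 0.
g(0) = ΣzᵢKᵢ − 1 = 0.7606 and g(1) = 1 − Σzᵢ/Kᵢ = -0.1939, so a root lies in (0, 1).
Newton iteration, ψ⁰ = 0.5:
  ψ = 0.5000: g = 0.17317, g' = -0.7307 → ψ = 0.7370
  ψ = 0.7370: g = 0.00858, g' = -0.6904 → ψ = 0.7494
Converged at ψ = 0.7494.
Compositions from xᵢ = zᵢ/(1+ψ(Kᵢ−1)), yᵢ = Kᵢxᵢ:
  ethyl acetate: x = 0.1411, y = 0.4619
  n-heptane: x = 0.0933, y = 0.1723
  p-xylene: x = 0.1946, y = 0.1317
  n-nonane: x = 0.5709, y = 0.2341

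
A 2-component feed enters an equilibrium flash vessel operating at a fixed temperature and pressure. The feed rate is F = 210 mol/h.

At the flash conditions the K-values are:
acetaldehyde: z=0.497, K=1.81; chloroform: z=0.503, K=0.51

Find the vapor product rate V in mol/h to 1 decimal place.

V = 82.6 mol/h

Material balance + equilibrium reduce to Σ zᵢ(Kᵢ−1)/(1+β(Kᵢ−1)) = 0.
Check two-phase: ΣzᵢKᵢ = 1.156 > 1 and Σzᵢ/Kᵢ = 1.261 > 1, so g(0) = 0.156 > 0 and g(1) = -0.261 < 0.
Newton–Raphson from β = 0.65:
  β = 0.650: g = -0.0979, g' = -0.400 → β = 0.405
  β = 0.405: g = -0.0044, g' = -0.373 → β = 0.393
Converged at β = 0.393.
Then V = β·F = 0.3933·210 = 82.6 mol/h and L = F − V = 127.4 mol/h.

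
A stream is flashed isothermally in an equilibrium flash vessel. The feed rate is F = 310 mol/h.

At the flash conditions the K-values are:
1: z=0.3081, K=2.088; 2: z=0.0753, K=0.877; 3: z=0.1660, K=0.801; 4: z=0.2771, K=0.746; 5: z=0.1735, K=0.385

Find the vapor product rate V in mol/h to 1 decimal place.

V = 93.9 mol/h

Rachford–Rice: g(V/F) = Σ zᵢ(Kᵢ−1)/(1+V/F(Kᵢ−1)) = 0.
Check two-phase: ΣzᵢKᵢ = 1.1158 > 1 and Σzᵢ/Kᵢ = 1.2628 > 1, so g(0) = 0.1158 > 0 and g(1) = -0.2628 < 0.
Newton iteration, V/F⁰ = 0.33:
  V/F = 0.3300: g = -0.00905, g' = -0.3308 → V/F = 0.3026
  V/F = 0.3026: g = 0.00006, g' = -0.3351 → V/F = 0.3028
Converged at V/F = 0.3028.
Then V = V/F·F = 0.3028·310 = 93.9 mol/h and L = F − V = 216.1 mol/h.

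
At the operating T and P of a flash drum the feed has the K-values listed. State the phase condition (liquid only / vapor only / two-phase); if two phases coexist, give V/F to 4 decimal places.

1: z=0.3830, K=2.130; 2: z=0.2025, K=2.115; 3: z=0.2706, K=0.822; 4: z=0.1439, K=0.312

two-phase, V/F = 0.9147

ΣzᵢKᵢ = 1.5114; Σzᵢ/Kᵢ = 1.0660.
Both exceed 1, so a two-phase solution exists.
Material balance + equilibrium reduce to Σ zᵢ(Kᵢ−1)/(1+ψ(Kᵢ−1)) = 0.
Newton iteration, ψ⁰ = 0.48:
  ψ = 0.4800: g = 0.22718, g' = -0.4745 → ψ = 0.9588
  ψ = 0.9588: g = -0.03212, g' = -0.7720 → ψ = 0.9172
  ψ = 0.9172: g = -0.00174, g' = -0.6920 → ψ = 0.9147
Converged at ψ = 0.9147.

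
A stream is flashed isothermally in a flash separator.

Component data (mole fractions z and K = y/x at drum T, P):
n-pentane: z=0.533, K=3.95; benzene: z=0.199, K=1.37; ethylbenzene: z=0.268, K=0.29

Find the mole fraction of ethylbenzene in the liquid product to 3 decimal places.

x_ethylbenzene = 0.700

Newton iteration, ψ⁰ = 0.5:
  ψ = 0.500: g = 0.4024, g' = -1.101 → ψ = 0.865
  ψ = 0.865: g = 0.0048, g' = -1.292 → ψ = 0.869
Converged at ψ = 0.869.
Compositions from xᵢ = zᵢ/(1+ψ(Kᵢ−1)), yᵢ = Kᵢxᵢ:
  n-pentane: x = 0.150, y = 0.591
  benzene: x = 0.151, y = 0.206
  ethylbenzene: x = 0.700, y = 0.203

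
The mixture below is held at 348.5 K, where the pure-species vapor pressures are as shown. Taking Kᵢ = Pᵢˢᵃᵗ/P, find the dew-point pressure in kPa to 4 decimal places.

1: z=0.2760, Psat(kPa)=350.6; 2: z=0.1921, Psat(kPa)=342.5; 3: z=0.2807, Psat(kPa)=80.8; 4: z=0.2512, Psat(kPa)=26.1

At the dew point ψ → 1, so Σzᵢ/Kᵢ = 1 with Kᵢ = Pᵢˢᵃᵗ/P ⇒ 1/P = Σzᵢ/Pᵢˢᵃᵗ.
1/P = 0.2760/350.6 + 0.1921/342.5 + 0.2807/80.8 + 0.2512/26.1 = 0.0144466 ⇒ P = 69.2203 kPa

Pdew = 69.2203 kPa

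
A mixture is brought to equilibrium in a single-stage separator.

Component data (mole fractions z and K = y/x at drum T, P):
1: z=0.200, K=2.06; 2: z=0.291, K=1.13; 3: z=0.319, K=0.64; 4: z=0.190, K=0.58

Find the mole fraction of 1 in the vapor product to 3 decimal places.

y_1 = 0.339

Let β = V/F and solve Σ zᵢ(Kᵢ−1)/(1+β(Kᵢ−1)) = 0.
g(0) = ΣzᵢKᵢ − 1 = 0.055 and g(1) = 1 − Σzᵢ/Kᵢ = -0.181, so a root lies in (0, 1).
Iterate (Newton) starting at β = 0.32:
  β = 0.320: g = -0.0274, g' = -0.227 → β = 0.200
  β = 0.200: g = 0.0010, g' = -0.246 → β = 0.204
Converged at β = 0.204.
Compositions from xᵢ = zᵢ/(1+β(Kᵢ−1)), yᵢ = Kᵢxᵢ:
  1: x = 0.164, y = 0.339
  2: x = 0.283, y = 0.320
  3: x = 0.344, y = 0.220
  4: x = 0.208, y = 0.121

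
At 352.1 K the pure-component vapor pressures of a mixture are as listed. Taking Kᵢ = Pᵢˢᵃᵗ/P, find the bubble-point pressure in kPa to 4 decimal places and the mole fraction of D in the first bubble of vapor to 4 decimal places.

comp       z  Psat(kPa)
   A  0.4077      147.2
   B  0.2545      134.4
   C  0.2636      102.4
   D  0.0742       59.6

At the bubble point ψ → 0, so ΣzᵢKᵢ = 1 with Kᵢ = Pᵢˢᵃᵗ/P ⇒ P = ΣzᵢPᵢˢᵃᵗ.
P = 0.4077·147.2 + 0.2545·134.4 + 0.2636·102.4 + 0.0742·59.6 = 125.6332 kPa
yᵢ = zᵢPᵢˢᵃᵗ/P ⇒ y_D = 0.0742·59.6/125.6332 = 0.0352

Pbub = 125.6332 kPa, y_D = 0.0352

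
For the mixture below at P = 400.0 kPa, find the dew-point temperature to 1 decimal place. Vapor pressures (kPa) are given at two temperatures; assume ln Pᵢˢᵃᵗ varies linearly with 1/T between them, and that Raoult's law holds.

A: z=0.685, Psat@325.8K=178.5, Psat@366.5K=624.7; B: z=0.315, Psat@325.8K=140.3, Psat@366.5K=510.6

Dew-point temperature: Σzᵢ·P/Pᵢˢᵃᵗ(T) = 1. Interpolate ln Pᵢˢᵃᵗ = aᵢ + bᵢ/T.
  T = 325.8 K: ΣzᵢP/Pᵢˢᵃᵗ = 2.4331
  T = 366.5 K: ΣzᵢP/Pᵢˢᵃᵗ = 0.6854
  T = 346.1 K: ΣzᵢP/Pᵢˢᵃᵗ = 1.2460
  T = 356.3 K: ΣzᵢP/Pᵢˢᵃᵗ = 0.9162
  T = 351.2 K: ΣzᵢP/Pᵢˢᵃᵗ = 1.0661
  T = 353.8 K: ΣzᵢP/Pᵢˢᵃᵗ = 0.9863
  T = 352.5 K: ΣzᵢP/Pᵢˢᵃᵗ = 1.0253
Interpolating between 352.5 K and 353.8 K gives T ≈ 353.3 K.

T = 353.3 K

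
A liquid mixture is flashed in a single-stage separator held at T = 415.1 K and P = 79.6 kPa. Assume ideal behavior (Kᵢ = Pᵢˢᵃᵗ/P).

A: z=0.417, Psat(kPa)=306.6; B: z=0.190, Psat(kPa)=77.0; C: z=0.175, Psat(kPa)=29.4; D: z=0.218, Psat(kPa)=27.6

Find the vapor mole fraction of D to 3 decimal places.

y_D = 0.127

Raoult's law: Kᵢ = Pᵢˢᵃᵗ/P = Pᵢˢᵃᵗ/79.6.
  K_A = 306.6/79.6 = 3.85176, K_B = 77.0/79.6 = 0.96734, K_C = 29.4/79.6 = 0.36935, K_D = 27.6/79.6 = 0.34673
Let ψ = V/F and solve Σ zᵢ(Kᵢ−1)/(1+ψ(Kᵢ−1)) = 0.
Check two-phase: ΣzᵢKᵢ = 1.930 > 1 and Σzᵢ/Kᵢ = 1.407 > 1, so g(0) = 0.930 > 0 and g(1) = -0.407 < 0.
Newton–Raphson from ψ = 0.58:
  ψ = 0.580: g = 0.0384, g' = -0.896 → ψ = 0.623
Converged at ψ = 0.623.
Compositions from xᵢ = zᵢ/(1+ψ(Kᵢ−1)), yᵢ = Kᵢxᵢ:
  A: x = 0.150, y = 0.578
  B: x = 0.194, y = 0.188
  C: x = 0.288, y = 0.106
  D: x = 0.368, y = 0.127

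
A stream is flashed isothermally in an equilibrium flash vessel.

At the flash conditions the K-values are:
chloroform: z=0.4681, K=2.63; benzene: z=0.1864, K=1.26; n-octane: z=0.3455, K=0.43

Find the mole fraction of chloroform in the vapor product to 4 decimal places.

Rachford–Rice: g(ψ) = Σ zᵢ(Kᵢ−1)/(1+ψ(Kᵢ−1)) = 0.
Feasibility: ΣzᵢKᵢ = 1.6145, Σzᵢ/Kᵢ = 1.1294 — both > 1, two phases present.
Iterate (Newton) starting at ψ = 0.5:
  ψ = 0.5000: g = 0.18784, g' = -0.6070 → ψ = 0.8095
  ψ = 0.8095: g = 0.00336, g' = -0.6267 → ψ = 0.8148
Converged at ψ = 0.8148.
Compositions from xᵢ = zᵢ/(1+ψ(Kᵢ−1)), yᵢ = Kᵢxᵢ:
  chloroform: x = 0.2011, y = 0.5288
  benzene: x = 0.1538, y = 0.1938
  n-octane: x = 0.6451, y = 0.2774

y_chloroform = 0.5288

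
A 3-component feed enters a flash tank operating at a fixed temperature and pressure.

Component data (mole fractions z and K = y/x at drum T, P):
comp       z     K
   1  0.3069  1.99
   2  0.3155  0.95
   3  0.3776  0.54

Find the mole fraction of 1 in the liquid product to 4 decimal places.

Rachford–Rice: g(V/F) = Σ zᵢ(Kᵢ−1)/(1+V/F(Kᵢ−1)) = 0.
Feasibility: ΣzᵢKᵢ = 1.1144, Σzᵢ/Kᵢ = 1.1856 — both > 1, two phases present.
Newton–Raphson from V/F = 0.5:
  V/F = 0.5000: g = -0.03853, g' = -0.2702 → V/F = 0.3574
  V/F = 0.3574: g = 0.00049, g' = -0.2794 → V/F = 0.3592
Converged at V/F = 0.3592.
Compositions from xᵢ = zᵢ/(1+V/F(Kᵢ−1)), yᵢ = Kᵢxᵢ:
  1: x = 0.2264, y = 0.4505
  2: x = 0.3213, y = 0.3052
  3: x = 0.4523, y = 0.2443

x_1 = 0.2264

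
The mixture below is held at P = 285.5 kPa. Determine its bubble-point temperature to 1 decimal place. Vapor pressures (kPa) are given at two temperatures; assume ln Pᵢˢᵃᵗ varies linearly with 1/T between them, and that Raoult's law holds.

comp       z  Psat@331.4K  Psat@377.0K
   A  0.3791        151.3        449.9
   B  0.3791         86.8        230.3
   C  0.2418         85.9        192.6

T = 373.7 K

Bubble-point temperature: ΣzᵢPᵢˢᵃᵗ(T) = P. Interpolate ln Pᵢˢᵃᵗ = aᵢ + bᵢ/T.
  T = 331.4 K: ΣzᵢPᵢˢᵃᵗ = 111.03 kPa
  T = 377.0 K: ΣzᵢPᵢˢᵃᵗ = 304.43 kPa
  T = 354.2 K: ΣzᵢPᵢˢᵃᵗ = 189.67 kPa
  T = 365.6 K: ΣzᵢPᵢˢᵃᵗ = 242.01 kPa
  T = 371.3 K: ΣzᵢPᵢˢᵃᵗ = 271.89 kPa
  T = 374.1 K: ΣzᵢPᵢˢᵃᵗ = 287.54 kPa
Interpolating between 371.3 K and 374.1 K gives T ≈ 373.7 K.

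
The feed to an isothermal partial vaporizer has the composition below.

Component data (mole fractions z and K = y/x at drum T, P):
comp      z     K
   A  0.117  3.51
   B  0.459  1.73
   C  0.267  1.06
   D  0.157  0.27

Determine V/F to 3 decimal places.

V/F = 0.868

Material balance + equilibrium reduce to Σ zᵢ(Kᵢ−1)/(1+V/F(Kᵢ−1)) = 0.
Feasibility: ΣzᵢKᵢ = 1.530, Σzᵢ/Kᵢ = 1.132 — both > 1, two phases present.
Newton–Raphson from V/F = 0.64:
  V/F = 0.640: g = 0.1414, g' = -0.518 → V/F = 0.913
  V/F = 0.913: g = -0.0382, g' = -0.909 → V/F = 0.871
  V/F = 0.871: g = -0.0025, g' = -0.796 → V/F = 0.868
Converged at V/F = 0.868.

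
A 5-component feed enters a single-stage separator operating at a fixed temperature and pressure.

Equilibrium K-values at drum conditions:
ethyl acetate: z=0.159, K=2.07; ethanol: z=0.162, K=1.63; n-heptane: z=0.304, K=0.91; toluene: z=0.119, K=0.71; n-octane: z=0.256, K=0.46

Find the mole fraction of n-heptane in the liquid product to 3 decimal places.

Let ψ = V/F and solve Σ zᵢ(Kᵢ−1)/(1+ψ(Kᵢ−1)) = 0.
g(0) = ΣzᵢKᵢ − 1 = 0.072 and g(1) = 1 − Σzᵢ/Kᵢ = -0.234, so a root lies in (0, 1).
Newton iteration, ψ⁰ = 0.62:
  ψ = 0.620: g = -0.1032, g' = -0.285 → ψ = 0.258
  ψ = 0.258: g = -0.0049, g' = -0.274 → ψ = 0.240
  ψ = 0.240: g = 0.0000, g' = -0.276 → ψ = 0.241
Converged at ψ = 0.241.
Compositions from xᵢ = zᵢ/(1+ψ(Kᵢ−1)), yᵢ = Kᵢxᵢ:
  ethyl acetate: x = 0.126, y = 0.262
  ethanol: x = 0.141, y = 0.229
  n-heptane: x = 0.311, y = 0.283
  toluene: x = 0.128, y = 0.091
  n-octane: x = 0.294, y = 0.135

x_n-heptane = 0.311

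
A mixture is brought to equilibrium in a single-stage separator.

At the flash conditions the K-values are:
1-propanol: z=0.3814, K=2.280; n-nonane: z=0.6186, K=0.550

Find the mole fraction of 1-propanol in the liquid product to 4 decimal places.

Binary case is linear: z₁(K₁−1)(1+β(K₂−1)) + z₂(K₂−1)(1+β(K₁−1)) = 0
⇒ β = [z₁(K₁−1)+z₂(K₂−1)] / [−(K₁−1)(K₂−1)] = 0.20982/0.57600 = 0.3643
Compositions from xᵢ = zᵢ/(1+β(Kᵢ−1)), yᵢ = Kᵢxᵢ:
  1-propanol: x = 0.2601, y = 0.5931
  n-nonane: x = 0.7399, y = 0.4069

x_1-propanol = 0.2601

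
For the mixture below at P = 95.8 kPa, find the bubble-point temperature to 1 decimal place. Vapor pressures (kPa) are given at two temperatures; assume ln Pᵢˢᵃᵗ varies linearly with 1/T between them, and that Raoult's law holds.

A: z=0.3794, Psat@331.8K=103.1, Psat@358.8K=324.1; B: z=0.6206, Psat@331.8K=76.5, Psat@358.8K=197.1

Bubble-point temperature: ΣzᵢPᵢˢᵃᵗ(T) = P. Interpolate ln Pᵢˢᵃᵗ = aᵢ + bᵢ/T.
  T = 331.8 K: ΣzᵢPᵢˢᵃᵗ = 86.59 kPa
  T = 358.8 K: ΣzᵢPᵢˢᵃᵗ = 245.28 kPa
  T = 345.3 K: ΣzᵢPᵢˢᵃᵗ = 148.55 kPa
  T = 338.6 K: ΣzᵢPᵢˢᵃᵗ = 114.22 kPa
  T = 335.2 K: ΣzᵢPᵢˢᵃᵗ = 99.58 kPa
  T = 333.5 K: ΣzᵢPᵢˢᵃᵗ = 92.89 kPa
  T = 334.4 K: ΣzᵢPᵢˢᵃᵗ = 96.38 kPa
Interpolating between 333.5 K and 334.4 K gives T ≈ 334.3 K.

T = 334.3 K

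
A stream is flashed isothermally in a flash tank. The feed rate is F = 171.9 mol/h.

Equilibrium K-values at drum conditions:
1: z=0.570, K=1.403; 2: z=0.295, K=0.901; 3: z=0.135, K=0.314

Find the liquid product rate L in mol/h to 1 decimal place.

Rachford–Rice: g(V/F) = Σ zᵢ(Kᵢ−1)/(1+V/F(Kᵢ−1)) = 0.
Check two-phase: ΣzᵢKᵢ = 1.108 > 1 and Σzᵢ/Kᵢ = 1.164 > 1, so g(0) = 0.108 > 0 and g(1) = -0.164 < 0.
Newton iteration, V/F⁰ = 0.5:
  V/F = 0.500: g = 0.0195, g' = -0.215 → V/F = 0.591
  V/F = 0.591: g = -0.0012, g' = -0.243 → V/F = 0.586
Converged at V/F = 0.586.
Then V = V/F·F = 0.5858·171.9 = 100.7 mol/h and L = F − V = 71.2 mol/h.

L = 71.2 mol/h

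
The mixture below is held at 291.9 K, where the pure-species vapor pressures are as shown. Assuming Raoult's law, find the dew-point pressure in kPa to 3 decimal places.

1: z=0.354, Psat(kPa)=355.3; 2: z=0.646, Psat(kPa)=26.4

Pdew = 39.268 kPa

At the dew point ψ → 1, so Σzᵢ/Kᵢ = 1 with Kᵢ = Pᵢˢᵃᵗ/P ⇒ 1/P = Σzᵢ/Pᵢˢᵃᵗ.
1/P = 0.354/355.3 + 0.646/26.4 = 0.025466 ⇒ P = 39.268 kPa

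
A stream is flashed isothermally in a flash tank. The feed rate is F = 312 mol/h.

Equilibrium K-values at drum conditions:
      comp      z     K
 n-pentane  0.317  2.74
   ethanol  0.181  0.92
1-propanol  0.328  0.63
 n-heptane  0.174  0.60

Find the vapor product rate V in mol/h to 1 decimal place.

Newton iteration, β⁰ = 0.5:
  β = 0.500: g = 0.0440, g' = -0.387 → β = 0.614
  β = 0.614: g = 0.0023, g' = -0.350 → β = 0.620
Converged at β = 0.620.
Then V = β·F = 0.6202·312 = 193.5 mol/h and L = F − V = 118.5 mol/h.

V = 193.5 mol/h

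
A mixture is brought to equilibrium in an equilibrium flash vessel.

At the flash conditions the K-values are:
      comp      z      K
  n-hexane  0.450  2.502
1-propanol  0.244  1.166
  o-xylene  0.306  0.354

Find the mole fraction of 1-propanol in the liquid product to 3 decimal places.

Material balance + equilibrium reduce to Σ zᵢ(Kᵢ−1)/(1+β(Kᵢ−1)) = 0.
Feasibility: ΣzᵢKᵢ = 1.519, Σzᵢ/Kᵢ = 1.254 — both > 1, two phases present.
Newton iteration, β⁰ = 0.5:
  β = 0.500: g = 0.1314, g' = -0.615 → β = 0.714
  β = 0.714: g = -0.0042, g' = -0.681 → β = 0.707
Converged at β = 0.707.
Compositions from xᵢ = zᵢ/(1+β(Kᵢ−1)), yᵢ = Kᵢxᵢ:
  n-hexane: x = 0.218, y = 0.546
  1-propanol: x = 0.218, y = 0.255
  o-xylene: x = 0.563, y = 0.199

x_1-propanol = 0.218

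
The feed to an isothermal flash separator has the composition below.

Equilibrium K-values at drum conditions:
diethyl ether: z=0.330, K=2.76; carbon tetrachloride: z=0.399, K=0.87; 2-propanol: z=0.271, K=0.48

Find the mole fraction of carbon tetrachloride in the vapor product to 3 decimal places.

Material balance + equilibrium reduce to Σ zᵢ(Kᵢ−1)/(1+ψ(Kᵢ−1)) = 0.
Check two-phase: ΣzᵢKᵢ = 1.388 > 1 and Σzᵢ/Kᵢ = 1.143 > 1, so g(0) = 0.388 > 0 and g(1) = -0.143 < 0.
Newton–Raphson from ψ = 0.5:
  ψ = 0.500: g = 0.0630, g' = -0.431 → ψ = 0.646
  ψ = 0.646: g = 0.0028, g' = -0.398 → ψ = 0.653
Converged at ψ = 0.653.
Compositions from xᵢ = zᵢ/(1+ψ(Kᵢ−1)), yᵢ = Kᵢxᵢ:
  diethyl ether: x = 0.153, y = 0.424
  carbon tetrachloride: x = 0.436, y = 0.379
  2-propanol: x = 0.410, y = 0.197

y_carbon tetrachloride = 0.379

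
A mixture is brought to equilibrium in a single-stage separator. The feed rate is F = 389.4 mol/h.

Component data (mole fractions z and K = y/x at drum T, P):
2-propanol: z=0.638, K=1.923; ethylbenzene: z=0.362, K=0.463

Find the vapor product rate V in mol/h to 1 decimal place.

V = 309.9 mol/h

Rachford–Rice: g(V/F) = Σ zᵢ(Kᵢ−1)/(1+V/F(Kᵢ−1)) = 0.
Check two-phase: ΣzᵢKᵢ = 1.394 > 1 and Σzᵢ/Kᵢ = 1.114 > 1, so g(0) = 0.394 > 0 and g(1) = -0.114 < 0.
Binary case is linear: z₁(K₁−1)(1+V/F(K₂−1)) + z₂(K₂−1)(1+V/F(K₁−1)) = 0
⇒ V/F = [z₁(K₁−1)+z₂(K₂−1)] / [−(K₁−1)(K₂−1)] = 0.3945/0.4957 = 0.796
Then V = V/F·F = 0.7959·389.4 = 309.9 mol/h and L = F − V = 79.5 mol/h.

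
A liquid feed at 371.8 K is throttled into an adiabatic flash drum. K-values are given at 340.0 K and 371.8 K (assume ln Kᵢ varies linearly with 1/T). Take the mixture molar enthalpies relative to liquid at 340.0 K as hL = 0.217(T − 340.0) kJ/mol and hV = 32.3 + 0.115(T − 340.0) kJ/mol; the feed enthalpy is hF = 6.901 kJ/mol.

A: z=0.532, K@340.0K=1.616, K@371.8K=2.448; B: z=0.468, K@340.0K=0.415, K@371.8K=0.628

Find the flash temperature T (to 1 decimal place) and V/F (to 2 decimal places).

Adiabatic flash: solve Rachford–Rice at each trial T, then check hF = ψ·hV(T) + (1−ψ)·hL(T).
  T = 340.0 K: K = (1.616, 0.415), RR gives ψ = 0.150, H_out = 4.834 kJ/mol
  T = 371.8 K: K = (2.448, 0.628), RR gives ψ = 1.000, H_out = 35.957 kJ/mol
  T = 355.9 K: K = (2.007, 0.515), RR gives ψ = 0.633, H_out = 22.869 kJ/mol
  T = 347.9 K: K = (1.804, 0.463), RR gives ψ = 0.409, H_out = 14.606 kJ/mol
  T = 343.9 K: K = (1.707, 0.438), RR gives ψ = 0.286, H_out = 9.966 kJ/mol
  T = 341.9 K: K = (1.660, 0.426), RR gives ψ = 0.218, H_out = 7.427 kJ/mol
Linear interpolation between T = 340.0 (H_out = 4.834) and T = 341.9 (H_out = 7.427) on hF = 6.901 gives T ≈ 341.5 K, at which ψ = 0.20.

T = 341.5 K, V/F = 0.20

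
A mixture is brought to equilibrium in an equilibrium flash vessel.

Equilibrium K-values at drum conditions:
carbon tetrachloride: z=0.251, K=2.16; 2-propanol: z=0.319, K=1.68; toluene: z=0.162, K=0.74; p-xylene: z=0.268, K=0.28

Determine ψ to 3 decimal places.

ψ = 0.493

Newton iteration, ψ⁰ = 0.57:
  ψ = 0.570: g = -0.0451, g' = -0.614 → ψ = 0.496
  ψ = 0.496: g = -0.0017, g' = -0.569 → ψ = 0.493
Converged at ψ = 0.493.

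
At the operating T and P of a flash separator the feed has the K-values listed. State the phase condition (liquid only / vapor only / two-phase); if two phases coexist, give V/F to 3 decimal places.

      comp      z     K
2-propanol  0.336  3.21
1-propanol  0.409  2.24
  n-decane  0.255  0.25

two-phase, V/F = 0.834

ΣzᵢKᵢ = 2.058; Σzᵢ/Kᵢ = 1.307.
Both exceed 1, so a two-phase solution exists.
Material balance + equilibrium reduce to Σ zᵢ(Kᵢ−1)/(1+ψ(Kᵢ−1)) = 0.
Newton–Raphson from ψ = 0.5:
  ψ = 0.500: g = 0.3598, g' = -0.977 → ψ = 0.868
  ψ = 0.868: g = -0.0496, g' = -1.517 → ψ = 0.836
  ψ = 0.836: g = -0.0023, g' = -1.383 → ψ = 0.834
Converged at ψ = 0.834.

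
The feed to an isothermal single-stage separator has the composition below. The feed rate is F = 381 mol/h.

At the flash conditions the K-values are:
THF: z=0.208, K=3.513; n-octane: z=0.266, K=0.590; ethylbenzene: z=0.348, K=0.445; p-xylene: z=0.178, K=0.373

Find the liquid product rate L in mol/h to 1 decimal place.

L = 349.6 mol/h

Let ψ = V/F and solve Σ zᵢ(Kᵢ−1)/(1+ψ(Kᵢ−1)) = 0.
g(0) = ΣzᵢKᵢ − 1 = 0.109 and g(1) = 1 − Σzᵢ/Kᵢ = -0.769, so a root lies in (0, 1).
Iterate (Newton) starting at ψ = 0.5:
  ψ = 0.500: g = -0.3354, g' = -0.683 → ψ = 0.009
  ψ = 0.009: g = 0.0960, g' = -1.483 → ψ = 0.073
  ψ = 0.073: g = 0.0107, g' = -1.178 → ψ = 0.082
Converged at ψ = 0.082.
Then V = ψ·F = 0.0825·381 = 31.4 mol/h and L = F − V = 349.6 mol/h.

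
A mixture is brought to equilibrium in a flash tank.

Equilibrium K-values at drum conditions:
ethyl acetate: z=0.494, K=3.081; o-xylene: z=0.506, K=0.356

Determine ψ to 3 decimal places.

ψ = 0.524

Material balance + equilibrium reduce to Σ zᵢ(Kᵢ−1)/(1+ψ(Kᵢ−1)) = 0.
Feasibility: ΣzᵢKᵢ = 1.702, Σzᵢ/Kᵢ = 1.582 — both > 1, two phases present.
Binary case is linear: z₁(K₁−1)(1+ψ(K₂−1)) + z₂(K₂−1)(1+ψ(K₁−1)) = 0
⇒ ψ = [z₁(K₁−1)+z₂(K₂−1)] / [−(K₁−1)(K₂−1)] = 0.7022/1.3402 = 0.524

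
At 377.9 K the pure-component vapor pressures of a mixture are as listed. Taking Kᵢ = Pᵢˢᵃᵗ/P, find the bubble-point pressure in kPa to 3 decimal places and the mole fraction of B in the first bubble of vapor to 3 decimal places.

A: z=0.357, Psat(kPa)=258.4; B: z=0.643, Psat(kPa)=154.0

At the bubble point ψ → 0, so ΣzᵢKᵢ = 1 with Kᵢ = Pᵢˢᵃᵗ/P ⇒ P = ΣzᵢPᵢˢᵃᵗ.
P = 0.357·258.4 + 0.643·154.0 = 191.271 kPa
yᵢ = zᵢPᵢˢᵃᵗ/P ⇒ y_B = 0.643·154.0/191.271 = 0.518

Pbub = 191.271 kPa, y_B = 0.518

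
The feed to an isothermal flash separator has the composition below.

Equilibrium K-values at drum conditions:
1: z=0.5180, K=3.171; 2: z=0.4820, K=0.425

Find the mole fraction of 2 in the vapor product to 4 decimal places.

Newton–Raphson from ψ = 0.55:
  ψ = 0.5500: g = 0.10722, g' = -0.8480 → ψ = 0.6764
  ψ = 0.6764: g = 0.00200, g' = -0.8275 → ψ = 0.6789
Converged at ψ = 0.6789.
Compositions from xᵢ = zᵢ/(1+ψ(Kᵢ−1)), yᵢ = Kᵢxᵢ:
  1: x = 0.2094, y = 0.6640
  2: x = 0.7906, y = 0.3360

y_2 = 0.3360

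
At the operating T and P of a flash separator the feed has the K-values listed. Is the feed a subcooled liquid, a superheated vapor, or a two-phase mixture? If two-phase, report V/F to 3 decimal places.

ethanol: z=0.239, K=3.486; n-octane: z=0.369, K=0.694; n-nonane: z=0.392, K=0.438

two-phase, V/F = 0.234

ΣzᵢKᵢ = 1.261; Σzᵢ/Kᵢ = 1.495.
Both exceed 1, so a two-phase solution exists.
Rachford–Rice: g(ψ) = Σ zᵢ(Kᵢ−1)/(1+ψ(Kᵢ−1)) = 0.
Newton–Raphson from ψ = 0.5:
  ψ = 0.500: g = -0.1748, g' = -0.581 → ψ = 0.199
  ψ = 0.199: g = 0.0290, g' = -0.857 → ψ = 0.233
  ψ = 0.233: g = 0.0011, g' = -0.796 → ψ = 0.234
Converged at ψ = 0.234.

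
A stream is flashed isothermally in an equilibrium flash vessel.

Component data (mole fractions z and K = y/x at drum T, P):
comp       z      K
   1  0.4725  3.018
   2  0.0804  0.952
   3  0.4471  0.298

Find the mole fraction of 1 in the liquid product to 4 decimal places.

Rachford–Rice: g(ψ) = Σ zᵢ(Kᵢ−1)/(1+ψ(Kᵢ−1)) = 0.
g(0) = ΣzᵢKᵢ − 1 = 0.6358 and g(1) = 1 − Σzᵢ/Kᵢ = -0.7413, so a root lies in (0, 1).
Newton–Raphson from ψ = 0.5:
  ψ = 0.5000: g = -0.01295, g' = -1.0000 → ψ = 0.4871
  ψ = 0.4871: g = -0.00001, g' = -0.9983 → ψ = 0.4870
Converged at ψ = 0.4870.
Compositions from xᵢ = zᵢ/(1+ψ(Kᵢ−1)), yᵢ = Kᵢxᵢ:
  1: x = 0.2383, y = 0.7192
  2: x = 0.0823, y = 0.0784
  3: x = 0.6794, y = 0.2025

x_1 = 0.2383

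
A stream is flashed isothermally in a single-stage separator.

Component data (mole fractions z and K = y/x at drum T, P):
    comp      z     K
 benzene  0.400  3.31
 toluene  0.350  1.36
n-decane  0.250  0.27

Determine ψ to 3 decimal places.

ψ = 0.784

Let ψ = V/F and solve Σ zᵢ(Kᵢ−1)/(1+ψ(Kᵢ−1)) = 0.
Feasibility: ΣzᵢKᵢ = 1.868, Σzᵢ/Kᵢ = 1.304 — both > 1, two phases present.
Newton iteration, ψ⁰ = 0.67:
  ψ = 0.670: g = 0.1070, g' = -0.869 → ψ = 0.793
  ψ = 0.793: g = -0.0092, g' = -1.045 → ψ = 0.784
Converged at ψ = 0.784.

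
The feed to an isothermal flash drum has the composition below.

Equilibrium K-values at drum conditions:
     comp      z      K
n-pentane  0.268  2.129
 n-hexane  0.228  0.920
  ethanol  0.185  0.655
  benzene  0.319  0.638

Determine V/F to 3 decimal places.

Material balance + equilibrium reduce to Σ zᵢ(Kᵢ−1)/(1+V/F(Kᵢ−1)) = 0.
g(0) = ΣzᵢKᵢ − 1 = 0.105 and g(1) = 1 − Σzᵢ/Kᵢ = -0.156, so a root lies in (0, 1).
Iterate (Newton) starting at V/F = 0.5:
  V/F = 0.500: g = -0.0437, g' = -0.236 → V/F = 0.314
  V/F = 0.314: g = 0.0027, g' = -0.269 → V/F = 0.324
Converged at V/F = 0.324.

V/F = 0.324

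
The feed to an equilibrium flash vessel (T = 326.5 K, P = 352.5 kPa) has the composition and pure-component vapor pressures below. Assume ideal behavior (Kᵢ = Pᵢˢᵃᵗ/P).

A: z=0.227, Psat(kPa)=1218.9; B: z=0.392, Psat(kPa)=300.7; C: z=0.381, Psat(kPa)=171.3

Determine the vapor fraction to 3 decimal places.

Raoult's law: Kᵢ = Pᵢˢᵃᵗ/P = Pᵢˢᵃᵗ/352.5.
  K_A = 1218.9/352.5 = 3.45787, K_B = 300.7/352.5 = 0.85305, K_C = 171.3/352.5 = 0.48596
Rachford–Rice: g(ψ) = Σ zᵢ(Kᵢ−1)/(1+ψ(Kᵢ−1)) = 0.
Check two-phase: ΣzᵢKᵢ = 1.304 > 1 and Σzᵢ/Kᵢ = 1.309 > 1, so g(0) = 0.304 > 0 and g(1) = -0.309 < 0.
Newton iteration, ψ⁰ = 0.5:
  ψ = 0.500: g = -0.0755, g' = -0.468 → ψ = 0.339
  ψ = 0.339: g = 0.0066, g' = -0.565 → ψ = 0.351
Converged at ψ = 0.351.

ψ = 0.351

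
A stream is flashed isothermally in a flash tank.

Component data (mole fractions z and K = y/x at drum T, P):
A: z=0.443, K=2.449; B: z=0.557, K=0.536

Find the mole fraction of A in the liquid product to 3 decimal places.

x_A = 0.243

Newton–Raphson from ψ = 0.62:
  ψ = 0.620: g = -0.0247, g' = -0.494 → ψ = 0.570
Converged at ψ = 0.570.
Compositions from xᵢ = zᵢ/(1+ψ(Kᵢ−1)), yᵢ = Kᵢxᵢ:
  A: x = 0.243, y = 0.594
  B: x = 0.757, y = 0.406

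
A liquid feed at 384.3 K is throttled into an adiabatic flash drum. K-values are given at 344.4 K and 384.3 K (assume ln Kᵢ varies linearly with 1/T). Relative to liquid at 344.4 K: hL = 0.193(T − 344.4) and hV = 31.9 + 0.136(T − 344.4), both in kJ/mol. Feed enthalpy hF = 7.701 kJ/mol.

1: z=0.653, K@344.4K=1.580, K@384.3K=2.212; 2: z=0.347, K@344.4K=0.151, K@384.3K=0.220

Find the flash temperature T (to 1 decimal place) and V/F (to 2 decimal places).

T = 347.7 K, V/F = 0.22

Adiabatic flash: solve Rachford–Rice at each trial T, then check hF = ψ·hV(T) + (1−ψ)·hL(T).
  T = 344.4 K: K = (1.580, 0.151), RR gives ψ = 0.171, H_out = 5.451 kJ/mol
  T = 384.3 K: K = (2.212, 0.220), RR gives ψ = 0.551, H_out = 24.021 kJ/mol
  T = 364.4 K: K = (1.888, 0.184), RR gives ψ = 0.410, H_out = 16.457 kJ/mol
  T = 354.4 K: K = (1.731, 0.167), RR gives ψ = 0.310, H_out = 11.632 kJ/mol
  T = 349.4 K: K = (1.655, 0.159), RR gives ψ = 0.247, H_out = 8.765 kJ/mol
  T = 346.9 K: K = (1.617, 0.155), RR gives ψ = 0.211, H_out = 7.173 kJ/mol
  T = 348.1 K: K = (1.635, 0.157), RR gives ψ = 0.228, H_out = 7.952 kJ/mol
Linear interpolation between T = 346.9 (H_out = 7.173) and T = 348.1 (H_out = 7.952) on hF = 7.701 gives T ≈ 347.7 K, at which ψ = 0.22.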